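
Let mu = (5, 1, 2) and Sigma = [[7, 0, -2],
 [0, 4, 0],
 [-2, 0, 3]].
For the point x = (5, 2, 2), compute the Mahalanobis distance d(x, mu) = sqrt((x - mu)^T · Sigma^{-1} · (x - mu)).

Step 1 — centre the observation: (x - mu) = (0, 1, 0).

Step 2 — invert Sigma (cofactor / det for 3×3, or solve directly):
  Sigma^{-1} = [[0.1765, 0, 0.1176],
 [0, 0.25, 0],
 [0.1176, 0, 0.4118]].

Step 3 — form the quadratic (x - mu)^T · Sigma^{-1} · (x - mu):
  Sigma^{-1} · (x - mu) = (0, 0.25, 0).
  (x - mu)^T · [Sigma^{-1} · (x - mu)] = (0)·(0) + (1)·(0.25) + (0)·(0) = 0.25.

Step 4 — take square root: d = √(0.25) ≈ 0.5.

d(x, mu) = √(0.25) ≈ 0.5


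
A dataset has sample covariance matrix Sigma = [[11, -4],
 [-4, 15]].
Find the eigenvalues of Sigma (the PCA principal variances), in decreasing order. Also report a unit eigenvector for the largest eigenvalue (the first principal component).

Step 1 — characteristic polynomial of 2×2 Sigma:
  det(Sigma - λI) = λ² - trace · λ + det = 0.
  trace = 11 + 15 = 26, det = 11·15 - (-4)² = 149.
Step 2 — discriminant:
  Δ = trace² - 4·det = 676 - 596 = 80.
Step 3 — eigenvalues:
  λ = (trace ± √Δ)/2 = (26 ± 8.9443)/2,
  λ_1 = 17.4721,  λ_2 = 8.5279.

Step 4 — unit eigenvector for λ_1: solve (Sigma - λ_1 I)v = 0. First row:
  (11 - 17.4721)·v_x + (-4)·v_y = 0, i.e. (-6.4721)·v_x + (-4)·v_y = 0,
  so v ∝ (b, λ_1 - a) = (-4, 6.4721); multiply by -1 so the first entry is positive: u = (4, -6.4721).
  ||u|| = √((4)² + (-6.4721)²) = √(57.8885) ≈ 7.6085,
  v_1 = u/||u|| ≈ (0.5257, -0.8507) (||v_1|| = 1).

λ_1 = 17.4721,  λ_2 = 8.5279;  v_1 ≈ (0.5257, -0.8507)


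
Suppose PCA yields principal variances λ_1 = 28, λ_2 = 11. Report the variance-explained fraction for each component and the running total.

Step 1 — total variance = trace(Sigma) = Σ λ_i = 28 + 11 = 39.

Step 2 — fraction explained by component i = λ_i / Σ λ:
  PC1: 28/39 = 0.7179
  PC2: 11/39 = 0.2821

Step 3 — cumulative fraction after k components = (λ_1 + ... + λ_k) / Σ λ:
  k = 1: 28/39 = 0.7179
  k = 2: (28 + 11)/39 = 39/39 = 1

Summary (fraction, with percent):

explained: PC1 0.7179 (71.79%), PC2 0.2821 (28.21%);  cumulative: 0.7179, 1


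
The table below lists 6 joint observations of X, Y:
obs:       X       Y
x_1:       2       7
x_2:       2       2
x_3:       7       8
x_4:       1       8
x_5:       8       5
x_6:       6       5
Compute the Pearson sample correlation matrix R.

Step 1 — column means:
  mean(X) = (2 + 2 + 7 + 1 + 8 + 6) / 6 = 26/6 = 4.3333
  mean(Y) = (7 + 2 + 8 + 8 + 5 + 5) / 6 = 35/6 = 5.8333

Step 2 — sample variances and covariances s[i,j] = (1/(n-1)) · Σ_k (x_{k,i} - mean_i) · (x_{k,j} - mean_j), with n-1 = 5:
  s[X,X] = ((-2.3333)·(-2.3333) + (-2.3333)·(-2.3333) + (2.6667)·(2.6667) + (-3.3333)·(-3.3333) + (3.6667)·(3.6667) + (1.6667)·(1.6667)) / 5 = 45.3333/5 = 9.0667
  s[X,Y] = ((-2.3333)·(1.1667) + (-2.3333)·(-3.8333) + (2.6667)·(2.1667) + (-3.3333)·(2.1667) + (3.6667)·(-0.8333) + (1.6667)·(-0.8333)) / 5 = 0.3333/5 = 0.0667
  s[Y,Y] = ((1.1667)·(1.1667) + (-3.8333)·(-3.8333) + (2.1667)·(2.1667) + (2.1667)·(2.1667) + (-0.8333)·(-0.8333) + (-0.8333)·(-0.8333)) / 5 = 26.8333/5 = 5.3667
  Sample standard deviations s_i = √(s[i,i]):
  s(X) = √(9.0667) = 3.0111
  s(Y) = √(5.3667) = 2.3166

Step 3 — r_{ij} = s_{ij} / (s_i · s_j):
  r[X,X] = 1 (diagonal).
  r[X,Y] = 0.0667 / (3.0111 · 2.3166) = 0.0667 / 6.9755 = 0.0096
  r[Y,Y] = 1 (diagonal).

R is symmetric with unit diagonal. Assembling:

R = [[1, 0.0096],
 [0.0096, 1]]


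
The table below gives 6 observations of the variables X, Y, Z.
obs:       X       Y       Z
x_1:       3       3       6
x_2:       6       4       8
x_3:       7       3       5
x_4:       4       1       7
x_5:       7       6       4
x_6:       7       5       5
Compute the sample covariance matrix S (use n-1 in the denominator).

Step 1 — column means:
  mean(X) = (3 + 6 + 7 + 4 + 7 + 7) / 6 = 34/6 = 5.6667
  mean(Y) = (3 + 4 + 3 + 1 + 6 + 5) / 6 = 22/6 = 3.6667
  mean(Z) = (6 + 8 + 5 + 7 + 4 + 5) / 6 = 35/6 = 5.8333

Step 2 — sample covariance S[i,j] = (1/(n-1)) · Σ_k (x_{k,i} - mean_i) · (x_{k,j} - mean_j), with n-1 = 5.
  S[X,X] = ((-2.6667)·(-2.6667) + (0.3333)·(0.3333) + (1.3333)·(1.3333) + (-1.6667)·(-1.6667) + (1.3333)·(1.3333) + (1.3333)·(1.3333)) / 5 = 15.3333/5 = 3.0667
  S[X,Y] = ((-2.6667)·(-0.6667) + (0.3333)·(0.3333) + (1.3333)·(-0.6667) + (-1.6667)·(-2.6667) + (1.3333)·(2.3333) + (1.3333)·(1.3333)) / 5 = 10.3333/5 = 2.0667
  S[X,Z] = ((-2.6667)·(0.1667) + (0.3333)·(2.1667) + (1.3333)·(-0.8333) + (-1.6667)·(1.1667) + (1.3333)·(-1.8333) + (1.3333)·(-0.8333)) / 5 = -6.3333/5 = -1.2667
  S[Y,Y] = ((-0.6667)·(-0.6667) + (0.3333)·(0.3333) + (-0.6667)·(-0.6667) + (-2.6667)·(-2.6667) + (2.3333)·(2.3333) + (1.3333)·(1.3333)) / 5 = 15.3333/5 = 3.0667
  S[Y,Z] = ((-0.6667)·(0.1667) + (0.3333)·(2.1667) + (-0.6667)·(-0.8333) + (-2.6667)·(1.1667) + (2.3333)·(-1.8333) + (1.3333)·(-0.8333)) / 5 = -7.3333/5 = -1.4667
  S[Z,Z] = ((0.1667)·(0.1667) + (2.1667)·(2.1667) + (-0.8333)·(-0.8333) + (1.1667)·(1.1667) + (-1.8333)·(-1.8333) + (-0.8333)·(-0.8333)) / 5 = 10.8333/5 = 2.1667

S is symmetric (S[j,i] = S[i,j]). Assembling:

S = [[3.0667, 2.0667, -1.2667],
 [2.0667, 3.0667, -1.4667],
 [-1.2667, -1.4667, 2.1667]]


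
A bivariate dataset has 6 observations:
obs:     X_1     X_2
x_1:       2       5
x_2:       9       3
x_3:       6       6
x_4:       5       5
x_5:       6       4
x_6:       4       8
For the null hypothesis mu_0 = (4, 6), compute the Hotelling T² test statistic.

Step 1 — sample mean vector:
  mean(X_1) = (2 + 9 + 6 + 5 + 6 + 4) / 6 = 32/6 = 5.3333
  mean(X_2) = (5 + 3 + 6 + 5 + 4 + 8) / 6 = 31/6 = 5.1667
  x̄ = (5.3333, 5.1667),  deviation x̄ - mu_0 = (5.3333, 5.1667) - (4, 6) = (1.3333, -0.8333).

Step 2 — sample covariance matrix, S[i,j] = (1/(n-1)) · Σ_k (x_{k,i} - mean_i) · (x_{k,j} - mean_j), divisor n-1 = 5:
  S[X_1,X_1] = ((-3.3333)·(-3.3333) + (3.6667)·(3.6667) + (0.6667)·(0.6667) + (-0.3333)·(-0.3333) + (0.6667)·(0.6667) + (-1.3333)·(-1.3333)) / 5 = 27.3333/5 = 5.4667
  S[X_1,X_2] = ((-3.3333)·(-0.1667) + (3.6667)·(-2.1667) + (0.6667)·(0.8333) + (-0.3333)·(-0.1667) + (0.6667)·(-1.1667) + (-1.3333)·(2.8333)) / 5 = -11.3333/5 = -2.2667
  S[X_2,X_2] = ((-0.1667)·(-0.1667) + (-2.1667)·(-2.1667) + (0.8333)·(0.8333) + (-0.1667)·(-0.1667) + (-1.1667)·(-1.1667) + (2.8333)·(2.8333)) / 5 = 14.8333/5 = 2.9667
  S = [[5.4667, -2.2667],
 [-2.2667, 2.9667]].

Step 3 — invert S. det(S) = 5.4667·2.9667 - (-2.2667)² = 11.08.
  S^{-1} = (1/det) · [[d, -b], [-b, a]] = [[0.2677, 0.2046],
 [0.2046, 0.4934]].

Step 4 — quadratic form (x̄ - mu_0)^T · S^{-1} · (x̄ - mu_0):
  S^{-1} · (x̄ - mu_0) = (0.1865, -0.1384),
  (x̄ - mu_0)^T · [...] = (1.3333)·(0.1865) + (-0.8333)·(-0.1384) = 0.364.

Step 5 — scale by n: T² = 6 · 0.364 = 2.1841.

T² ≈ 2.1841


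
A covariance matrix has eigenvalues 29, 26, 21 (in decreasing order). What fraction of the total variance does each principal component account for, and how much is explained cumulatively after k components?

Step 1 — total variance = trace(Sigma) = Σ λ_i = 29 + 26 + 21 = 76.

Step 2 — fraction explained by component i = λ_i / Σ λ:
  PC1: 29/76 = 0.3816
  PC2: 26/76 = 0.3421
  PC3: 21/76 = 0.2763

Step 3 — cumulative fraction after k components = (λ_1 + ... + λ_k) / Σ λ:
  k = 1: 29/76 = 0.3816
  k = 2: (29 + 26)/76 = 55/76 = 0.7237
  k = 3: (29 + 26 + 21)/76 = 76/76 = 1

Summary (fraction, with percent):

explained: PC1 0.3816 (38.16%), PC2 0.3421 (34.21%), PC3 0.2763 (27.63%);  cumulative: 0.3816, 0.7237, 1


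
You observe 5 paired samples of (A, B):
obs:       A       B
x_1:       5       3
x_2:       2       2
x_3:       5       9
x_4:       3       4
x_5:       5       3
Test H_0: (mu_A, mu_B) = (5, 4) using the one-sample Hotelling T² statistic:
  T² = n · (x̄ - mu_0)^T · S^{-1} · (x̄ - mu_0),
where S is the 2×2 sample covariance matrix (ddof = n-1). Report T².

Step 1 — sample mean vector:
  mean(A) = (5 + 2 + 5 + 3 + 5) / 5 = 20/5 = 4
  mean(B) = (3 + 2 + 9 + 4 + 3) / 5 = 21/5 = 4.2
  x̄ = (4, 4.2),  deviation x̄ - mu_0 = (4, 4.2) - (5, 4) = (-1, 0.2).

Step 2 — sample covariance matrix, S[i,j] = (1/(n-1)) · Σ_k (x_{k,i} - mean_i) · (x_{k,j} - mean_j), divisor n-1 = 4:
  S[A,A] = ((1)·(1) + (-2)·(-2) + (1)·(1) + (-1)·(-1) + (1)·(1)) / 4 = 8/4 = 2
  S[A,B] = ((1)·(-1.2) + (-2)·(-2.2) + (1)·(4.8) + (-1)·(-0.2) + (1)·(-1.2)) / 4 = 7/4 = 1.75
  S[B,B] = ((-1.2)·(-1.2) + (-2.2)·(-2.2) + (4.8)·(4.8) + (-0.2)·(-0.2) + (-1.2)·(-1.2)) / 4 = 30.8/4 = 7.7
  S = [[2, 1.75],
 [1.75, 7.7]].

Step 3 — invert S. det(S) = 2·7.7 - (1.75)² = 12.3375.
  S^{-1} = (1/det) · [[d, -b], [-b, a]] = [[0.6241, -0.1418],
 [-0.1418, 0.1621]].

Step 4 — quadratic form (x̄ - mu_0)^T · S^{-1} · (x̄ - mu_0):
  S^{-1} · (x̄ - mu_0) = (-0.6525, 0.1743),
  (x̄ - mu_0)^T · [...] = (-1)·(-0.6525) + (0.2)·(0.1743) = 0.6873.

Step 5 — scale by n: T² = 5 · 0.6873 = 3.4367.

T² ≈ 3.4367


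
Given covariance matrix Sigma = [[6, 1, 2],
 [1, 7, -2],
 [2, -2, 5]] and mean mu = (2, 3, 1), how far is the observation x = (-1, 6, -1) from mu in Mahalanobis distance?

Step 1 — centre the observation: (x - mu) = (-3, 3, -2).

Step 2 — invert Sigma (cofactor / det for 3×3, or solve directly):
  Sigma^{-1} = [[0.2138, -0.0621, -0.1103],
 [-0.0621, 0.1793, 0.0966],
 [-0.1103, 0.0966, 0.2828]].

Step 3 — form the quadratic (x - mu)^T · Sigma^{-1} · (x - mu):
  Sigma^{-1} · (x - mu) = (-0.6069, 0.531, 0.0552).
  (x - mu)^T · [Sigma^{-1} · (x - mu)] = (-3)·(-0.6069) + (3)·(0.531) + (-2)·(0.0552) = 3.3034.

Step 4 — take square root: d = √(3.3034) ≈ 1.8175.

d(x, mu) = √(3.3034) ≈ 1.8175


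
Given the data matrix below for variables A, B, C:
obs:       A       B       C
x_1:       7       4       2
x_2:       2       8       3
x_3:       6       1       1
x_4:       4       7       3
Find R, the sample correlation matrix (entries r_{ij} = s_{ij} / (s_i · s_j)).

Step 1 — column means:
  mean(A) = (7 + 2 + 6 + 4) / 4 = 19/4 = 4.75
  mean(B) = (4 + 8 + 1 + 7) / 4 = 20/4 = 5
  mean(C) = (2 + 3 + 1 + 3) / 4 = 9/4 = 2.25

Step 2 — sample variances and covariances s[i,j] = (1/(n-1)) · Σ_k (x_{k,i} - mean_i) · (x_{k,j} - mean_j), with n-1 = 3:
  s[A,A] = ((2.25)·(2.25) + (-2.75)·(-2.75) + (1.25)·(1.25) + (-0.75)·(-0.75)) / 3 = 14.75/3 = 4.9167
  s[A,B] = ((2.25)·(-1) + (-2.75)·(3) + (1.25)·(-4) + (-0.75)·(2)) / 3 = -17/3 = -5.6667
  s[A,C] = ((2.25)·(-0.25) + (-2.75)·(0.75) + (1.25)·(-1.25) + (-0.75)·(0.75)) / 3 = -4.75/3 = -1.5833
  s[B,B] = ((-1)·(-1) + (3)·(3) + (-4)·(-4) + (2)·(2)) / 3 = 30/3 = 10
  s[B,C] = ((-1)·(-0.25) + (3)·(0.75) + (-4)·(-1.25) + (2)·(0.75)) / 3 = 9/3 = 3
  s[C,C] = ((-0.25)·(-0.25) + (0.75)·(0.75) + (-1.25)·(-1.25) + (0.75)·(0.75)) / 3 = 2.75/3 = 0.9167
  Sample standard deviations s_i = √(s[i,i]):
  s(A) = √(4.9167) = 2.2174
  s(B) = √(10) = 3.1623
  s(C) = √(0.9167) = 0.9574

Step 3 — r_{ij} = s_{ij} / (s_i · s_j):
  r[A,A] = 1 (diagonal).
  r[A,B] = -5.6667 / (2.2174 · 3.1623) = -5.6667 / 7.0119 = -0.8082
  r[A,C] = -1.5833 / (2.2174 · 0.9574) = -1.5833 / 2.123 = -0.7458
  r[B,B] = 1 (diagonal).
  r[B,C] = 3 / (3.1623 · 0.9574) = 3 / 3.0277 = 0.9909
  r[C,C] = 1 (diagonal).

R is symmetric with unit diagonal. Assembling:

R = [[1, -0.8082, -0.7458],
 [-0.8082, 1, 0.9909],
 [-0.7458, 0.9909, 1]]


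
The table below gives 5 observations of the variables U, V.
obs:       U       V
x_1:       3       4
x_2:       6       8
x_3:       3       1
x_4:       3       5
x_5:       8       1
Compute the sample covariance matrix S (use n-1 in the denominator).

Step 1 — column means:
  mean(U) = (3 + 6 + 3 + 3 + 8) / 5 = 23/5 = 4.6
  mean(V) = (4 + 8 + 1 + 5 + 1) / 5 = 19/5 = 3.8

Step 2 — sample covariance S[i,j] = (1/(n-1)) · Σ_k (x_{k,i} - mean_i) · (x_{k,j} - mean_j), with n-1 = 4.
  S[U,U] = ((-1.6)·(-1.6) + (1.4)·(1.4) + (-1.6)·(-1.6) + (-1.6)·(-1.6) + (3.4)·(3.4)) / 4 = 21.2/4 = 5.3
  S[U,V] = ((-1.6)·(0.2) + (1.4)·(4.2) + (-1.6)·(-2.8) + (-1.6)·(1.2) + (3.4)·(-2.8)) / 4 = -1.4/4 = -0.35
  S[V,V] = ((0.2)·(0.2) + (4.2)·(4.2) + (-2.8)·(-2.8) + (1.2)·(1.2) + (-2.8)·(-2.8)) / 4 = 34.8/4 = 8.7

S is symmetric (S[j,i] = S[i,j]). Assembling:

S = [[5.3, -0.35],
 [-0.35, 8.7]]


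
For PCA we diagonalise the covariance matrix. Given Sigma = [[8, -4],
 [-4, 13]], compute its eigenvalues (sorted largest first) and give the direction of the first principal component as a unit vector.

Step 1 — characteristic polynomial of 2×2 Sigma:
  det(Sigma - λI) = λ² - trace · λ + det = 0.
  trace = 8 + 13 = 21, det = 8·13 - (-4)² = 88.
Step 2 — discriminant:
  Δ = trace² - 4·det = 441 - 352 = 89.
Step 3 — eigenvalues:
  λ = (trace ± √Δ)/2 = (21 ± 9.434)/2,
  λ_1 = 15.217,  λ_2 = 5.783.

Step 4 — unit eigenvector for λ_1: solve (Sigma - λ_1 I)v = 0. First row:
  (8 - 15.217)·v_x + (-4)·v_y = 0, i.e. (-7.217)·v_x + (-4)·v_y = 0,
  so v ∝ (b, λ_1 - a) = (-4, 7.217); multiply by -1 so the first entry is positive: u = (4, -7.217).
  ||u|| = √((4)² + (-7.217)²) = √(68.085) ≈ 8.2514,
  v_1 = u/||u|| ≈ (0.4848, -0.8746) (||v_1|| = 1).

λ_1 = 15.217,  λ_2 = 5.783;  v_1 ≈ (0.4848, -0.8746)


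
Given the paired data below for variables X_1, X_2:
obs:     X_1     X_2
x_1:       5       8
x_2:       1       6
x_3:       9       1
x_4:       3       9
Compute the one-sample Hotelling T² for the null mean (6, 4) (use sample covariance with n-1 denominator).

Step 1 — sample mean vector:
  mean(X_1) = (5 + 1 + 9 + 3) / 4 = 18/4 = 4.5
  mean(X_2) = (8 + 6 + 1 + 9) / 4 = 24/4 = 6
  x̄ = (4.5, 6),  deviation x̄ - mu_0 = (4.5, 6) - (6, 4) = (-1.5, 2).

Step 2 — sample covariance matrix, S[i,j] = (1/(n-1)) · Σ_k (x_{k,i} - mean_i) · (x_{k,j} - mean_j), divisor n-1 = 3:
  S[X_1,X_1] = ((0.5)·(0.5) + (-3.5)·(-3.5) + (4.5)·(4.5) + (-1.5)·(-1.5)) / 3 = 35/3 = 11.6667
  S[X_1,X_2] = ((0.5)·(2) + (-3.5)·(0) + (4.5)·(-5) + (-1.5)·(3)) / 3 = -26/3 = -8.6667
  S[X_2,X_2] = ((2)·(2) + (0)·(0) + (-5)·(-5) + (3)·(3)) / 3 = 38/3 = 12.6667
  S = [[11.6667, -8.6667],
 [-8.6667, 12.6667]].

Step 3 — invert S. det(S) = 11.6667·12.6667 - (-8.6667)² = 72.6667.
  S^{-1} = (1/det) · [[d, -b], [-b, a]] = [[0.1743, 0.1193],
 [0.1193, 0.1606]].

Step 4 — quadratic form (x̄ - mu_0)^T · S^{-1} · (x̄ - mu_0):
  S^{-1} · (x̄ - mu_0) = (-0.0229, 0.1422),
  (x̄ - mu_0)^T · [...] = (-1.5)·(-0.0229) + (2)·(0.1422) = 0.3188.

Step 5 — scale by n: T² = 4 · 0.3188 = 1.2752.

T² ≈ 1.2752


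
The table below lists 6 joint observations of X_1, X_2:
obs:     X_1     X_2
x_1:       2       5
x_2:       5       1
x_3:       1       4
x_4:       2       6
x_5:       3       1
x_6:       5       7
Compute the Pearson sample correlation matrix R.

Step 1 — column means:
  mean(X_1) = (2 + 5 + 1 + 2 + 3 + 5) / 6 = 18/6 = 3
  mean(X_2) = (5 + 1 + 4 + 6 + 1 + 7) / 6 = 24/6 = 4

Step 2 — sample variances and covariances s[i,j] = (1/(n-1)) · Σ_k (x_{k,i} - mean_i) · (x_{k,j} - mean_j), with n-1 = 5:
  s[X_1,X_1] = ((-1)·(-1) + (2)·(2) + (-2)·(-2) + (-1)·(-1) + (0)·(0) + (2)·(2)) / 5 = 14/5 = 2.8
  s[X_1,X_2] = ((-1)·(1) + (2)·(-3) + (-2)·(0) + (-1)·(2) + (0)·(-3) + (2)·(3)) / 5 = -3/5 = -0.6
  s[X_2,X_2] = ((1)·(1) + (-3)·(-3) + (0)·(0) + (2)·(2) + (-3)·(-3) + (3)·(3)) / 5 = 32/5 = 6.4
  Sample standard deviations s_i = √(s[i,i]):
  s(X_1) = √(2.8) = 1.6733
  s(X_2) = √(6.4) = 2.5298

Step 3 — r_{ij} = s_{ij} / (s_i · s_j):
  r[X_1,X_1] = 1 (diagonal).
  r[X_1,X_2] = -0.6 / (1.6733 · 2.5298) = -0.6 / 4.2332 = -0.1417
  r[X_2,X_2] = 1 (diagonal).

R is symmetric with unit diagonal. Assembling:

R = [[1, -0.1417],
 [-0.1417, 1]]


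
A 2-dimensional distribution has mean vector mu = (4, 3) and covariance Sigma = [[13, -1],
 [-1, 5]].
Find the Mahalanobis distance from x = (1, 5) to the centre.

Step 1 — centre the observation: (x - mu) = (-3, 2).

Step 2 — invert Sigma. det(Sigma) = 13·5 - (-1)² = 64.
  Sigma^{-1} = (1/det) · [[d, -b], [-b, a]] = [[0.0781, 0.0156],
 [0.0156, 0.2031]].

Step 3 — form the quadratic (x - mu)^T · Sigma^{-1} · (x - mu):
  Sigma^{-1} · (x - mu) = (-0.2031, 0.3594).
  (x - mu)^T · [Sigma^{-1} · (x - mu)] = (-3)·(-0.2031) + (2)·(0.3594) = 1.3281.

Step 4 — take square root: d = √(1.3281) ≈ 1.1524.

d(x, mu) = √(1.3281) ≈ 1.1524


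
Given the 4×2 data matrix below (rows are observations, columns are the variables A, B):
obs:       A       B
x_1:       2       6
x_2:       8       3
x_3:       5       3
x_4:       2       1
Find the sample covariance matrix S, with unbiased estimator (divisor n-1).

Step 1 — column means:
  mean(A) = (2 + 8 + 5 + 2) / 4 = 17/4 = 4.25
  mean(B) = (6 + 3 + 3 + 1) / 4 = 13/4 = 3.25

Step 2 — sample covariance S[i,j] = (1/(n-1)) · Σ_k (x_{k,i} - mean_i) · (x_{k,j} - mean_j), with n-1 = 3.
  S[A,A] = ((-2.25)·(-2.25) + (3.75)·(3.75) + (0.75)·(0.75) + (-2.25)·(-2.25)) / 3 = 24.75/3 = 8.25
  S[A,B] = ((-2.25)·(2.75) + (3.75)·(-0.25) + (0.75)·(-0.25) + (-2.25)·(-2.25)) / 3 = -2.25/3 = -0.75
  S[B,B] = ((2.75)·(2.75) + (-0.25)·(-0.25) + (-0.25)·(-0.25) + (-2.25)·(-2.25)) / 3 = 12.75/3 = 4.25

S is symmetric (S[j,i] = S[i,j]). Assembling:

S = [[8.25, -0.75],
 [-0.75, 4.25]]


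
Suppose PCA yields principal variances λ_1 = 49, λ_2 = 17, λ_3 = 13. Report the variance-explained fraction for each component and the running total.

Step 1 — total variance = trace(Sigma) = Σ λ_i = 49 + 17 + 13 = 79.

Step 2 — fraction explained by component i = λ_i / Σ λ:
  PC1: 49/79 = 0.6203
  PC2: 17/79 = 0.2152
  PC3: 13/79 = 0.1646

Step 3 — cumulative fraction after k components = (λ_1 + ... + λ_k) / Σ λ:
  k = 1: 49/79 = 0.6203
  k = 2: (49 + 17)/79 = 66/79 = 0.8354
  k = 3: (49 + 17 + 13)/79 = 79/79 = 1

Summary (fraction, with percent):

explained: PC1 0.6203 (62.03%), PC2 0.2152 (21.52%), PC3 0.1646 (16.46%);  cumulative: 0.6203, 0.8354, 1


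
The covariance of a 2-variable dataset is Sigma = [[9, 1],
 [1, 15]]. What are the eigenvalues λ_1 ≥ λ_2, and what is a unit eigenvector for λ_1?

Step 1 — characteristic polynomial of 2×2 Sigma:
  det(Sigma - λI) = λ² - trace · λ + det = 0.
  trace = 9 + 15 = 24, det = 9·15 - (1)² = 134.
Step 2 — discriminant:
  Δ = trace² - 4·det = 576 - 536 = 40.
Step 3 — eigenvalues:
  λ = (trace ± √Δ)/2 = (24 ± 6.3246)/2,
  λ_1 = 15.1623,  λ_2 = 8.8377.

Step 4 — unit eigenvector for λ_1: solve (Sigma - λ_1 I)v = 0. First row:
  (9 - 15.1623)·v_x + (1)·v_y = 0, i.e. (-6.1623)·v_x + (1)·v_y = 0,
  so v ∝ (b, λ_1 - a) = (1, 6.1623) = u.
  ||u|| = √((1)² + (6.1623)²) = √(38.9737) ≈ 6.2429,
  v_1 = u/||u|| ≈ (0.1602, 0.9871) (||v_1|| = 1).

λ_1 = 15.1623,  λ_2 = 8.8377;  v_1 ≈ (0.1602, 0.9871)


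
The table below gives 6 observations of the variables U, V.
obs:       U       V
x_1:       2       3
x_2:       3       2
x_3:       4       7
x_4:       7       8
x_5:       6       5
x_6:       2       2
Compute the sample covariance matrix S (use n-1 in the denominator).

Step 1 — column means:
  mean(U) = (2 + 3 + 4 + 7 + 6 + 2) / 6 = 24/6 = 4
  mean(V) = (3 + 2 + 7 + 8 + 5 + 2) / 6 = 27/6 = 4.5

Step 2 — sample covariance S[i,j] = (1/(n-1)) · Σ_k (x_{k,i} - mean_i) · (x_{k,j} - mean_j), with n-1 = 5.
  S[U,U] = ((-2)·(-2) + (-1)·(-1) + (0)·(0) + (3)·(3) + (2)·(2) + (-2)·(-2)) / 5 = 22/5 = 4.4
  S[U,V] = ((-2)·(-1.5) + (-1)·(-2.5) + (0)·(2.5) + (3)·(3.5) + (2)·(0.5) + (-2)·(-2.5)) / 5 = 22/5 = 4.4
  S[V,V] = ((-1.5)·(-1.5) + (-2.5)·(-2.5) + (2.5)·(2.5) + (3.5)·(3.5) + (0.5)·(0.5) + (-2.5)·(-2.5)) / 5 = 33.5/5 = 6.7

S is symmetric (S[j,i] = S[i,j]). Assembling:

S = [[4.4, 4.4],
 [4.4, 6.7]]


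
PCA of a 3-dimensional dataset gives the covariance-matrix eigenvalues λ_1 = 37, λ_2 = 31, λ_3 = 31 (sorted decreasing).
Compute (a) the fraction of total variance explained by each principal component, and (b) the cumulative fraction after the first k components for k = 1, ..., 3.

Step 1 — total variance = trace(Sigma) = Σ λ_i = 37 + 31 + 31 = 99.

Step 2 — fraction explained by component i = λ_i / Σ λ:
  PC1: 37/99 = 0.3737
  PC2: 31/99 = 0.3131
  PC3: 31/99 = 0.3131

Step 3 — cumulative fraction after k components = (λ_1 + ... + λ_k) / Σ λ:
  k = 1: 37/99 = 0.3737
  k = 2: (37 + 31)/99 = 68/99 = 0.6869
  k = 3: (37 + 31 + 31)/99 = 99/99 = 1

Summary (fraction, with percent):

explained: PC1 0.3737 (37.37%), PC2 0.3131 (31.31%), PC3 0.3131 (31.31%);  cumulative: 0.3737, 0.6869, 1


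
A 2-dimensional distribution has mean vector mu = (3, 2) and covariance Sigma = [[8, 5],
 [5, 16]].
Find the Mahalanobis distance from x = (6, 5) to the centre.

Step 1 — centre the observation: (x - mu) = (3, 3).

Step 2 — invert Sigma. det(Sigma) = 8·16 - (5)² = 103.
  Sigma^{-1} = (1/det) · [[d, -b], [-b, a]] = [[0.1553, -0.0485],
 [-0.0485, 0.0777]].

Step 3 — form the quadratic (x - mu)^T · Sigma^{-1} · (x - mu):
  Sigma^{-1} · (x - mu) = (0.3204, 0.0874).
  (x - mu)^T · [Sigma^{-1} · (x - mu)] = (3)·(0.3204) + (3)·(0.0874) = 1.2233.

Step 4 — take square root: d = √(1.2233) ≈ 1.106.

d(x, mu) = √(1.2233) ≈ 1.106


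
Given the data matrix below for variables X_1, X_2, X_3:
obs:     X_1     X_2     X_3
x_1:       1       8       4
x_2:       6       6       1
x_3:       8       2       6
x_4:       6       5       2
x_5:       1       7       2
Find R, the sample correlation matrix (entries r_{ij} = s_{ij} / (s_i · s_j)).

Step 1 — column means:
  mean(X_1) = (1 + 6 + 8 + 6 + 1) / 5 = 22/5 = 4.4
  mean(X_2) = (8 + 6 + 2 + 5 + 7) / 5 = 28/5 = 5.6
  mean(X_3) = (4 + 1 + 6 + 2 + 2) / 5 = 15/5 = 3

Step 2 — sample variances and covariances s[i,j] = (1/(n-1)) · Σ_k (x_{k,i} - mean_i) · (x_{k,j} - mean_j), with n-1 = 4:
  s[X_1,X_1] = ((-3.4)·(-3.4) + (1.6)·(1.6) + (3.6)·(3.6) + (1.6)·(1.6) + (-3.4)·(-3.4)) / 4 = 41.2/4 = 10.3
  s[X_1,X_2] = ((-3.4)·(2.4) + (1.6)·(0.4) + (3.6)·(-3.6) + (1.6)·(-0.6) + (-3.4)·(1.4)) / 4 = -26.2/4 = -6.55
  s[X_1,X_3] = ((-3.4)·(1) + (1.6)·(-2) + (3.6)·(3) + (1.6)·(-1) + (-3.4)·(-1)) / 4 = 6/4 = 1.5
  s[X_2,X_2] = ((2.4)·(2.4) + (0.4)·(0.4) + (-3.6)·(-3.6) + (-0.6)·(-0.6) + (1.4)·(1.4)) / 4 = 21.2/4 = 5.3
  s[X_2,X_3] = ((2.4)·(1) + (0.4)·(-2) + (-3.6)·(3) + (-0.6)·(-1) + (1.4)·(-1)) / 4 = -10/4 = -2.5
  s[X_3,X_3] = ((1)·(1) + (-2)·(-2) + (3)·(3) + (-1)·(-1) + (-1)·(-1)) / 4 = 16/4 = 4
  Sample standard deviations s_i = √(s[i,i]):
  s(X_1) = √(10.3) = 3.2094
  s(X_2) = √(5.3) = 2.3022
  s(X_3) = √(4) = 2

Step 3 — r_{ij} = s_{ij} / (s_i · s_j):
  r[X_1,X_1] = 1 (diagonal).
  r[X_1,X_2] = -6.55 / (3.2094 · 2.3022) = -6.55 / 7.3885 = -0.8865
  r[X_1,X_3] = 1.5 / (3.2094 · 2) = 1.5 / 6.4187 = 0.2337
  r[X_2,X_2] = 1 (diagonal).
  r[X_2,X_3] = -2.5 / (2.3022 · 2) = -2.5 / 4.6043 = -0.543
  r[X_3,X_3] = 1 (diagonal).

R is symmetric with unit diagonal. Assembling:

R = [[1, -0.8865, 0.2337],
 [-0.8865, 1, -0.543],
 [0.2337, -0.543, 1]]


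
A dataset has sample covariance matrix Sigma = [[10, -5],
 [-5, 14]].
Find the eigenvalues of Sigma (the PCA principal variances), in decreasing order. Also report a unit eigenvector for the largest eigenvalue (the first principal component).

Step 1 — characteristic polynomial of 2×2 Sigma:
  det(Sigma - λI) = λ² - trace · λ + det = 0.
  trace = 10 + 14 = 24, det = 10·14 - (-5)² = 115.
Step 2 — discriminant:
  Δ = trace² - 4·det = 576 - 460 = 116.
Step 3 — eigenvalues:
  λ = (trace ± √Δ)/2 = (24 ± 10.7703)/2,
  λ_1 = 17.3852,  λ_2 = 6.6148.

Step 4 — unit eigenvector for λ_1: solve (Sigma - λ_1 I)v = 0. First row:
  (10 - 17.3852)·v_x + (-5)·v_y = 0, i.e. (-7.3852)·v_x + (-5)·v_y = 0,
  so v ∝ (b, λ_1 - a) = (-5, 7.3852); multiply by -1 so the first entry is positive: u = (5, -7.3852).
  ||u|| = √((5)² + (-7.3852)²) = √(79.5407) ≈ 8.9186,
  v_1 = u/||u|| ≈ (0.5606, -0.8281) (||v_1|| = 1).

λ_1 = 17.3852,  λ_2 = 6.6148;  v_1 ≈ (0.5606, -0.8281)


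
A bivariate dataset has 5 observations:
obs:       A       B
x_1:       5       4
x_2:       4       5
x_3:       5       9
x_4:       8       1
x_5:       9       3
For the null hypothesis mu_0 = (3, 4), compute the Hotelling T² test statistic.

Step 1 — sample mean vector:
  mean(A) = (5 + 4 + 5 + 8 + 9) / 5 = 31/5 = 6.2
  mean(B) = (4 + 5 + 9 + 1 + 3) / 5 = 22/5 = 4.4
  x̄ = (6.2, 4.4),  deviation x̄ - mu_0 = (6.2, 4.4) - (3, 4) = (3.2, 0.4).

Step 2 — sample covariance matrix, S[i,j] = (1/(n-1)) · Σ_k (x_{k,i} - mean_i) · (x_{k,j} - mean_j), divisor n-1 = 4:
  S[A,A] = ((-1.2)·(-1.2) + (-2.2)·(-2.2) + (-1.2)·(-1.2) + (1.8)·(1.8) + (2.8)·(2.8)) / 4 = 18.8/4 = 4.7
  S[A,B] = ((-1.2)·(-0.4) + (-2.2)·(0.6) + (-1.2)·(4.6) + (1.8)·(-3.4) + (2.8)·(-1.4)) / 4 = -16.4/4 = -4.1
  S[B,B] = ((-0.4)·(-0.4) + (0.6)·(0.6) + (4.6)·(4.6) + (-3.4)·(-3.4) + (-1.4)·(-1.4)) / 4 = 35.2/4 = 8.8
  S = [[4.7, -4.1],
 [-4.1, 8.8]].

Step 3 — invert S. det(S) = 4.7·8.8 - (-4.1)² = 24.55.
  S^{-1} = (1/det) · [[d, -b], [-b, a]] = [[0.3585, 0.167],
 [0.167, 0.1914]].

Step 4 — quadratic form (x̄ - mu_0)^T · S^{-1} · (x̄ - mu_0):
  S^{-1} · (x̄ - mu_0) = (1.2138, 0.611),
  (x̄ - mu_0)^T · [...] = (3.2)·(1.2138) + (0.4)·(0.611) = 4.1287.

Step 5 — scale by n: T² = 5 · 4.1287 = 20.6436.

T² ≈ 20.6436


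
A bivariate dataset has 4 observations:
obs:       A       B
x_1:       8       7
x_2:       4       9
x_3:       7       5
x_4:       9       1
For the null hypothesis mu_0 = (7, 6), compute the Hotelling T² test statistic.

Step 1 — sample mean vector:
  mean(A) = (8 + 4 + 7 + 9) / 4 = 28/4 = 7
  mean(B) = (7 + 9 + 5 + 1) / 4 = 22/4 = 5.5
  x̄ = (7, 5.5),  deviation x̄ - mu_0 = (7, 5.5) - (7, 6) = (0, -0.5).

Step 2 — sample covariance matrix, S[i,j] = (1/(n-1)) · Σ_k (x_{k,i} - mean_i) · (x_{k,j} - mean_j), divisor n-1 = 3:
  S[A,A] = ((1)·(1) + (-3)·(-3) + (0)·(0) + (2)·(2)) / 3 = 14/3 = 4.6667
  S[A,B] = ((1)·(1.5) + (-3)·(3.5) + (0)·(-0.5) + (2)·(-4.5)) / 3 = -18/3 = -6
  S[B,B] = ((1.5)·(1.5) + (3.5)·(3.5) + (-0.5)·(-0.5) + (-4.5)·(-4.5)) / 3 = 35/3 = 11.6667
  S = [[4.6667, -6],
 [-6, 11.6667]].

Step 3 — invert S. det(S) = 4.6667·11.6667 - (-6)² = 18.4444.
  S^{-1} = (1/det) · [[d, -b], [-b, a]] = [[0.6325, 0.3253],
 [0.3253, 0.253]].

Step 4 — quadratic form (x̄ - mu_0)^T · S^{-1} · (x̄ - mu_0):
  S^{-1} · (x̄ - mu_0) = (-0.1627, -0.1265),
  (x̄ - mu_0)^T · [...] = (0)·(-0.1627) + (-0.5)·(-0.1265) = 0.0633.

Step 5 — scale by n: T² = 4 · 0.0633 = 0.253.

T² ≈ 0.253


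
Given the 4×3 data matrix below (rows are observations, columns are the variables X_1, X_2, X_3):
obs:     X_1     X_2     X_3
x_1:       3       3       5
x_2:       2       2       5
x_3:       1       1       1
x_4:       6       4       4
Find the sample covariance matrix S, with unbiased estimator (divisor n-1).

Step 1 — column means:
  mean(X_1) = (3 + 2 + 1 + 6) / 4 = 12/4 = 3
  mean(X_2) = (3 + 2 + 1 + 4) / 4 = 10/4 = 2.5
  mean(X_3) = (5 + 5 + 1 + 4) / 4 = 15/4 = 3.75

Step 2 — sample covariance S[i,j] = (1/(n-1)) · Σ_k (x_{k,i} - mean_i) · (x_{k,j} - mean_j), with n-1 = 3.
  S[X_1,X_1] = ((0)·(0) + (-1)·(-1) + (-2)·(-2) + (3)·(3)) / 3 = 14/3 = 4.6667
  S[X_1,X_2] = ((0)·(0.5) + (-1)·(-0.5) + (-2)·(-1.5) + (3)·(1.5)) / 3 = 8/3 = 2.6667
  S[X_1,X_3] = ((0)·(1.25) + (-1)·(1.25) + (-2)·(-2.75) + (3)·(0.25)) / 3 = 5/3 = 1.6667
  S[X_2,X_2] = ((0.5)·(0.5) + (-0.5)·(-0.5) + (-1.5)·(-1.5) + (1.5)·(1.5)) / 3 = 5/3 = 1.6667
  S[X_2,X_3] = ((0.5)·(1.25) + (-0.5)·(1.25) + (-1.5)·(-2.75) + (1.5)·(0.25)) / 3 = 4.5/3 = 1.5
  S[X_3,X_3] = ((1.25)·(1.25) + (1.25)·(1.25) + (-2.75)·(-2.75) + (0.25)·(0.25)) / 3 = 10.75/3 = 3.5833

S is symmetric (S[j,i] = S[i,j]). Assembling:

S = [[4.6667, 2.6667, 1.6667],
 [2.6667, 1.6667, 1.5],
 [1.6667, 1.5, 3.5833]]


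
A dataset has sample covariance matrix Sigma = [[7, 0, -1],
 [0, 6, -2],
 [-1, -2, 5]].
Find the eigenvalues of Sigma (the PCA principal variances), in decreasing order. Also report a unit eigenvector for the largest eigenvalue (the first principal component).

Step 1 — characteristic polynomial p(λ) = det(λI - Sigma) = λ³ - tr·λ² + c_1·λ - det, where tr = trace, c_1 = sum of the principal 2×2 minors, det = det(Sigma):
  tr = 7 + 6 + 5 = 18,
  c_1 = (7·6 - (0)²) + (7·5 - (-1)²) + (6·5 - (-2)²) = 42 + 34 + 26 = 102,
  det = 7·(6·5 - (-2)²) - (0)·((0)·5 - (-2)·(-1)) + (-1)·((0)·(-2) - 6·(-1)) = 7·(26) - (0)·(-2) + (-1)·(6) = 176.
  So p(λ) = λ³ - 18λ² + 102λ - 176.
Step 2 — look for an integer root (rational root theorem: any rational root is an integer divisor of 176). Testing λ = 8:
  p(8) = 512 - 1152 + 816 - 176 = 0  ✓
  Dividing out (λ - 8): p(λ) = (λ - 8)(λ² - 10λ + 22).
Step 3 — remaining eigenvalues from the quadratic λ² - 10λ + 22 = 0:
  Δ = 10² - 4·22 = 100 - 88 = 12,  λ = (10 ± √12)/2 = (10 ± 3.4641)/2 ≈ 6.7321 or 3.2679.
  Sorted: λ_1 = 8,  λ_2 = 6.7321,  λ_3 = 3.2679  (check: sum = 18 = tr ✓).

Step 4 — unit eigenvector for λ_1 = 8: v spans the null space of (Sigma - λ_1 I), whose rows are
  r_1 = (-1, 0, -1),  r_2 = (0, -2, -2),  r_3 = (-1, -2, -3).
  v is orthogonal to every row, so take v ∝ r_1 × r_2 = ((0)·(-2) - (-1)·(-2), (-1)·(0) - (-1)·(-2), (-1)·(-2) - (0)·(0)) = (-2, -2, 2).
  Rescale (divide by 2; multiply by -1 so the first nonzero entry is positive): u = (1, 1, -1).
  ||u|| = √((1)² + (1)² + (-1)²) = √(3) ≈ 1.7321,  v_1 = u/||u|| ≈ (0.5774, 0.5774, -0.5774) (||v_1|| = 1).

λ_1 = 8,  λ_2 = 6.7321,  λ_3 = 3.2679;  v_1 ≈ (0.5774, 0.5774, -0.5774)


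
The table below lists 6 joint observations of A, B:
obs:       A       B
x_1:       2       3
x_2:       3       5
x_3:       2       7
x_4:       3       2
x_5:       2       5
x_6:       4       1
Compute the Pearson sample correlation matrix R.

Step 1 — column means:
  mean(A) = (2 + 3 + 2 + 3 + 2 + 4) / 6 = 16/6 = 2.6667
  mean(B) = (3 + 5 + 7 + 2 + 5 + 1) / 6 = 23/6 = 3.8333

Step 2 — sample variances and covariances s[i,j] = (1/(n-1)) · Σ_k (x_{k,i} - mean_i) · (x_{k,j} - mean_j), with n-1 = 5:
  s[A,A] = ((-0.6667)·(-0.6667) + (0.3333)·(0.3333) + (-0.6667)·(-0.6667) + (0.3333)·(0.3333) + (-0.6667)·(-0.6667) + (1.3333)·(1.3333)) / 5 = 3.3333/5 = 0.6667
  s[A,B] = ((-0.6667)·(-0.8333) + (0.3333)·(1.1667) + (-0.6667)·(3.1667) + (0.3333)·(-1.8333) + (-0.6667)·(1.1667) + (1.3333)·(-2.8333)) / 5 = -6.3333/5 = -1.2667
  s[B,B] = ((-0.8333)·(-0.8333) + (1.1667)·(1.1667) + (3.1667)·(3.1667) + (-1.8333)·(-1.8333) + (1.1667)·(1.1667) + (-2.8333)·(-2.8333)) / 5 = 24.8333/5 = 4.9667
  Sample standard deviations s_i = √(s[i,i]):
  s(A) = √(0.6667) = 0.8165
  s(B) = √(4.9667) = 2.2286

Step 3 — r_{ij} = s_{ij} / (s_i · s_j):
  r[A,A] = 1 (diagonal).
  r[A,B] = -1.2667 / (0.8165 · 2.2286) = -1.2667 / 1.8196 = -0.6961
  r[B,B] = 1 (diagonal).

R is symmetric with unit diagonal. Assembling:

R = [[1, -0.6961],
 [-0.6961, 1]]


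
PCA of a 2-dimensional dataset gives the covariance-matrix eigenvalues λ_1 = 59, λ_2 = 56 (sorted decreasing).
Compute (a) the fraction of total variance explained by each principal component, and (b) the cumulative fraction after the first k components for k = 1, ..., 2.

Step 1 — total variance = trace(Sigma) = Σ λ_i = 59 + 56 = 115.

Step 2 — fraction explained by component i = λ_i / Σ λ:
  PC1: 59/115 = 0.513
  PC2: 56/115 = 0.487

Step 3 — cumulative fraction after k components = (λ_1 + ... + λ_k) / Σ λ:
  k = 1: 59/115 = 0.513
  k = 2: (59 + 56)/115 = 115/115 = 1

Summary (fraction, with percent):

explained: PC1 0.513 (51.3%), PC2 0.487 (48.7%);  cumulative: 0.513, 1


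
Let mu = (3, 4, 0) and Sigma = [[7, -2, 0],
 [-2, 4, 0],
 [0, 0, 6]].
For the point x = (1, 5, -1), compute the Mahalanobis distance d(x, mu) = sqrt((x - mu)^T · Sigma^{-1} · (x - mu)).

Step 1 — centre the observation: (x - mu) = (-2, 1, -1).

Step 2 — invert Sigma (cofactor / det for 3×3, or solve directly):
  Sigma^{-1} = [[0.1667, 0.0833, 0],
 [0.0833, 0.2917, 0],
 [0, 0, 0.1667]].

Step 3 — form the quadratic (x - mu)^T · Sigma^{-1} · (x - mu):
  Sigma^{-1} · (x - mu) = (-0.25, 0.125, -0.1667).
  (x - mu)^T · [Sigma^{-1} · (x - mu)] = (-2)·(-0.25) + (1)·(0.125) + (-1)·(-0.1667) = 0.7917.

Step 4 — take square root: d = √(0.7917) ≈ 0.8898.

d(x, mu) = √(0.7917) ≈ 0.8898


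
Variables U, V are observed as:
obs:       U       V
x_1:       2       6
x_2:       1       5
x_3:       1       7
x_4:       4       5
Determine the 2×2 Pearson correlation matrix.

Step 1 — column means:
  mean(U) = (2 + 1 + 1 + 4) / 4 = 8/4 = 2
  mean(V) = (6 + 5 + 7 + 5) / 4 = 23/4 = 5.75

Step 2 — sample variances and covariances s[i,j] = (1/(n-1)) · Σ_k (x_{k,i} - mean_i) · (x_{k,j} - mean_j), with n-1 = 3:
  s[U,U] = ((0)·(0) + (-1)·(-1) + (-1)·(-1) + (2)·(2)) / 3 = 6/3 = 2
  s[U,V] = ((0)·(0.25) + (-1)·(-0.75) + (-1)·(1.25) + (2)·(-0.75)) / 3 = -2/3 = -0.6667
  s[V,V] = ((0.25)·(0.25) + (-0.75)·(-0.75) + (1.25)·(1.25) + (-0.75)·(-0.75)) / 3 = 2.75/3 = 0.9167
  Sample standard deviations s_i = √(s[i,i]):
  s(U) = √(2) = 1.4142
  s(V) = √(0.9167) = 0.9574

Step 3 — r_{ij} = s_{ij} / (s_i · s_j):
  r[U,U] = 1 (diagonal).
  r[U,V] = -0.6667 / (1.4142 · 0.9574) = -0.6667 / 1.354 = -0.4924
  r[V,V] = 1 (diagonal).

R is symmetric with unit diagonal. Assembling:

R = [[1, -0.4924],
 [-0.4924, 1]]


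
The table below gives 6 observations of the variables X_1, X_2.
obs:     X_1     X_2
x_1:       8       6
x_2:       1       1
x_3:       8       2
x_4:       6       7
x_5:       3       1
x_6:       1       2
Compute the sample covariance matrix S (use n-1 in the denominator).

Step 1 — column means:
  mean(X_1) = (8 + 1 + 8 + 6 + 3 + 1) / 6 = 27/6 = 4.5
  mean(X_2) = (6 + 1 + 2 + 7 + 1 + 2) / 6 = 19/6 = 3.1667

Step 2 — sample covariance S[i,j] = (1/(n-1)) · Σ_k (x_{k,i} - mean_i) · (x_{k,j} - mean_j), with n-1 = 5.
  S[X_1,X_1] = ((3.5)·(3.5) + (-3.5)·(-3.5) + (3.5)·(3.5) + (1.5)·(1.5) + (-1.5)·(-1.5) + (-3.5)·(-3.5)) / 5 = 53.5/5 = 10.7
  S[X_1,X_2] = ((3.5)·(2.8333) + (-3.5)·(-2.1667) + (3.5)·(-1.1667) + (1.5)·(3.8333) + (-1.5)·(-2.1667) + (-3.5)·(-1.1667)) / 5 = 26.5/5 = 5.3
  S[X_2,X_2] = ((2.8333)·(2.8333) + (-2.1667)·(-2.1667) + (-1.1667)·(-1.1667) + (3.8333)·(3.8333) + (-2.1667)·(-2.1667) + (-1.1667)·(-1.1667)) / 5 = 34.8333/5 = 6.9667

S is symmetric (S[j,i] = S[i,j]). Assembling:

S = [[10.7, 5.3],
 [5.3, 6.9667]]


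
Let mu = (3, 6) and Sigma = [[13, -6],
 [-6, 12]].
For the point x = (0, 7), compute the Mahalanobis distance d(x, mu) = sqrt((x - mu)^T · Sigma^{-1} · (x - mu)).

Step 1 — centre the observation: (x - mu) = (-3, 1).

Step 2 — invert Sigma. det(Sigma) = 13·12 - (-6)² = 120.
  Sigma^{-1} = (1/det) · [[d, -b], [-b, a]] = [[0.1, 0.05],
 [0.05, 0.1083]].

Step 3 — form the quadratic (x - mu)^T · Sigma^{-1} · (x - mu):
  Sigma^{-1} · (x - mu) = (-0.25, -0.0417).
  (x - mu)^T · [Sigma^{-1} · (x - mu)] = (-3)·(-0.25) + (1)·(-0.0417) = 0.7083.

Step 4 — take square root: d = √(0.7083) ≈ 0.8416.

d(x, mu) = √(0.7083) ≈ 0.8416


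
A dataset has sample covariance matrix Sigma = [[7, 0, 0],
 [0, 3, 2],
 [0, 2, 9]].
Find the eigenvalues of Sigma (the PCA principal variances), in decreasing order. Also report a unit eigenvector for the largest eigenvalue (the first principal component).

Step 1 — characteristic polynomial p(λ) = det(λI - Sigma) = λ³ - tr·λ² + c_1·λ - det, where tr = trace, c_1 = sum of the principal 2×2 minors, det = det(Sigma):
  tr = 7 + 3 + 9 = 19,
  c_1 = (7·3 - (0)²) + (7·9 - (0)²) + (3·9 - (2)²) = 21 + 63 + 23 = 107,
  det = 7·(3·9 - (2)²) - (0)·((0)·9 - (2)·(0)) + (0)·((0)·(2) - 3·(0)) = 7·(23) - (0)·(0) + (0)·(0) = 161.
  So p(λ) = λ³ - 19λ² + 107λ - 161.
Step 2 — look for an integer root (rational root theorem: any rational root is an integer divisor of 161). Testing λ = 7:
  p(7) = 343 - 931 + 749 - 161 = 0  ✓
  Dividing out (λ - 7): p(λ) = (λ - 7)(λ² - 12λ + 23).
Step 3 — remaining eigenvalues from the quadratic λ² - 12λ + 23 = 0:
  Δ = 12² - 4·23 = 144 - 92 = 52,  λ = (12 ± √52)/2 = (12 ± 7.2111)/2 ≈ 9.6056 or 2.3944.
  Sorted: λ_1 = 9.6056,  λ_2 = 7,  λ_3 = 2.3944  (check: sum = 19 = tr ✓).

Step 4 — unit eigenvector for λ_1 ≈ 9.6056: v spans the null space of (Sigma - λ_1 I), whose rows are
  r_1 = (-2.6056, 0, 0),  r_2 = (0, -6.6056, 2),  r_3 = (0, 2, -0.6056).
  v is orthogonal to every row, so take v ∝ r_1 × r_2 = ((0)·(2) - (0)·(-6.6056), (0)·(0) - (-2.6056)·(2), (-2.6056)·(-6.6056) - (0)·(0)) ≈ (0, 5.2111, 17.2111).
  Let u = (0, 5.2111, 17.2111).
  ||u|| = √((0)² + (5.2111)² + (17.2111)²) = √(323.3776) ≈ 17.9827,  v_1 = u/||u|| ≈ (0, 0.2898, 0.9571) (||v_1|| = 1).

λ_1 = 9.6056,  λ_2 = 7,  λ_3 = 2.3944;  v_1 ≈ (0, 0.2898, 0.9571)


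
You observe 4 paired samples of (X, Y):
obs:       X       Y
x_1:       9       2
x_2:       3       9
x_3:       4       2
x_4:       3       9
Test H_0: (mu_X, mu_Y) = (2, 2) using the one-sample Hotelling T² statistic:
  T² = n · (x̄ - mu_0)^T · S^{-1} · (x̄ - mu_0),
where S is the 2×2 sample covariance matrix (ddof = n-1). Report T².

Step 1 — sample mean vector:
  mean(X) = (9 + 3 + 4 + 3) / 4 = 19/4 = 4.75
  mean(Y) = (2 + 9 + 2 + 9) / 4 = 22/4 = 5.5
  x̄ = (4.75, 5.5),  deviation x̄ - mu_0 = (4.75, 5.5) - (2, 2) = (2.75, 3.5).

Step 2 — sample covariance matrix, S[i,j] = (1/(n-1)) · Σ_k (x_{k,i} - mean_i) · (x_{k,j} - mean_j), divisor n-1 = 3:
  S[X,X] = ((4.25)·(4.25) + (-1.75)·(-1.75) + (-0.75)·(-0.75) + (-1.75)·(-1.75)) / 3 = 24.75/3 = 8.25
  S[X,Y] = ((4.25)·(-3.5) + (-1.75)·(3.5) + (-0.75)·(-3.5) + (-1.75)·(3.5)) / 3 = -24.5/3 = -8.1667
  S[Y,Y] = ((-3.5)·(-3.5) + (3.5)·(3.5) + (-3.5)·(-3.5) + (3.5)·(3.5)) / 3 = 49/3 = 16.3333
  S = [[8.25, -8.1667],
 [-8.1667, 16.3333]].

Step 3 — invert S. det(S) = 8.25·16.3333 - (-8.1667)² = 68.0556.
  S^{-1} = (1/det) · [[d, -b], [-b, a]] = [[0.24, 0.12],
 [0.12, 0.1212]].

Step 4 — quadratic form (x̄ - mu_0)^T · S^{-1} · (x̄ - mu_0):
  S^{-1} · (x̄ - mu_0) = (1.08, 0.7543),
  (x̄ - mu_0)^T · [...] = (2.75)·(1.08) + (3.5)·(0.7543) = 5.61.

Step 5 — scale by n: T² = 4 · 5.61 = 22.44.

T² ≈ 22.44


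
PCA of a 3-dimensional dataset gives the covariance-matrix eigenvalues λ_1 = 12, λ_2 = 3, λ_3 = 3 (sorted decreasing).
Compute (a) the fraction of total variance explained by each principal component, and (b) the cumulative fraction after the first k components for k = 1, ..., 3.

Step 1 — total variance = trace(Sigma) = Σ λ_i = 12 + 3 + 3 = 18.

Step 2 — fraction explained by component i = λ_i / Σ λ:
  PC1: 12/18 = 0.6667
  PC2: 3/18 = 0.1667
  PC3: 3/18 = 0.1667

Step 3 — cumulative fraction after k components = (λ_1 + ... + λ_k) / Σ λ:
  k = 1: 12/18 = 0.6667
  k = 2: (12 + 3)/18 = 15/18 = 0.8333
  k = 3: (12 + 3 + 3)/18 = 18/18 = 1

Summary (fraction, with percent):

explained: PC1 0.6667 (66.67%), PC2 0.1667 (16.67%), PC3 0.1667 (16.67%);  cumulative: 0.6667, 0.8333, 1


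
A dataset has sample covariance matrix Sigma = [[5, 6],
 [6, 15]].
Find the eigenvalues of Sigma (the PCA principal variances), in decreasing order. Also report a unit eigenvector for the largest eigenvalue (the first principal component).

Step 1 — characteristic polynomial of 2×2 Sigma:
  det(Sigma - λI) = λ² - trace · λ + det = 0.
  trace = 5 + 15 = 20, det = 5·15 - (6)² = 39.
Step 2 — discriminant:
  Δ = trace² - 4·det = 400 - 156 = 244.
Step 3 — eigenvalues:
  λ = (trace ± √Δ)/2 = (20 ± 15.6205)/2,
  λ_1 = 17.8102,  λ_2 = 2.1898.

Step 4 — unit eigenvector for λ_1: solve (Sigma - λ_1 I)v = 0. First row:
  (5 - 17.8102)·v_x + (6)·v_y = 0, i.e. (-12.8102)·v_x + (6)·v_y = 0,
  so v ∝ (b, λ_1 - a) = (6, 12.8102) = u.
  ||u|| = √((6)² + (12.8102)²) = √(200.1025) ≈ 14.1458,
  v_1 = u/||u|| ≈ (0.4242, 0.9056) (||v_1|| = 1).

λ_1 = 17.8102,  λ_2 = 2.1898;  v_1 ≈ (0.4242, 0.9056)
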